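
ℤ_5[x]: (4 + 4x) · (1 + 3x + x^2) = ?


Expand and collect like terms; reduce coefficients mod 5:
x^0: 4·1 = 4 ≡ 4 (mod 5)
x^1: 4·3 + 4·1 = 16 ≡ 1 (mod 5)
x^2: 4·1 + 4·3 = 16 ≡ 1 (mod 5)
x^3: 4·1 = 4 ≡ 4 (mod 5)
Result: 4 + x + x^2 + 4x^3

f · g = 4 + x + x^2 + 4x^3


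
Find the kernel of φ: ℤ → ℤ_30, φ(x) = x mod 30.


Kernel = preimage of identity
ker(φ) = {x ∈ ℤ : x ≡ 0 (mod 30)} = 30ℤ = {0, ±30, ±60, ...}

ker(φ) = 30ℤ


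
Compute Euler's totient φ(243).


Factor n: 243 = 3^5
φ(n) = n · ∏(1 - 1/p) over distinct primes p | n
φ(243) = 243 · (1 - 1/3) = 162

φ(243) = 162


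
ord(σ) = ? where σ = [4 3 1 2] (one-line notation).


Cycle decomposition: (1 4 2 3)
Cycle lengths: 4
Order = lcm(4) = 4

ord(σ) = 4


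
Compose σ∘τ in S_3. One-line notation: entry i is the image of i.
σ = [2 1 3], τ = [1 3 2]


σ∘τ: apply τ first, then σ
1 →τ 1 →σ 2
2 →τ 3 →σ 3
3 →τ 2 →σ 1

σ∘τ = [2 3 1]


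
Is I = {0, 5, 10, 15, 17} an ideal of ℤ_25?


Check ideal conditions for I = {0, 5, 10, 15, 17} in ℤ_25:
(1) I is an additive subgroup? No
(2) For r ∈ ℤ_25 and a ∈ I: r·a ∈ I? No  [counterexample: r=2, a=10, r·a mod 25 = 20 ∉ I]

No, I is not an ideal of ℤ_25


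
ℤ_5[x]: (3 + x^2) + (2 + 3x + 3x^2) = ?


Add coefficients mod 5:
x^0: 3 + 2 = 0 (mod 5)
x^1: 0 + 3 = 3 (mod 5)
x^2: 1 + 3 = 4 (mod 5)
Result: 3x + 4x^2

f + g = 3x + 4x^2


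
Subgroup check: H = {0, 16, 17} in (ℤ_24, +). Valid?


Subgroup test for H = {0, 16, 17} in (ℤ_24, +):
(1) 0 ∈ H? Yes
(2) Closure: for all a,b ∈ H, (a+b) mod 24 ∈ H? No  [counterexample: 16 + 16 = 8 ∉ H]
(3) Inverses: for all a ∈ H, -a mod 24 ∈ H? No

No, H is not a subgroup of ℤ_24


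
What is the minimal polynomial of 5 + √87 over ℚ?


Let α = 5 + √87. Then α - 5 = √87, so (α - 5)² = 87, giving α² - 10α - 62 = 0. Degree 2 and α ∉ ℚ, so this is the minimal polynomial.

Minimal polynomial: x² - 10x - 62


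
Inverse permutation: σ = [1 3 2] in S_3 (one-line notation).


To find σ⁻¹, swap domain and range:
σ(1) = 1 → σ⁻¹(1) = 1
σ(2) = 3 → σ⁻¹(3) = 2
σ(3) = 2 → σ⁻¹(2) = 3

σ⁻¹ = [1 3 2]


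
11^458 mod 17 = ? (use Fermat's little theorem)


Fermat's little theorem: if p is prime and gcd(a,p)=1, then a^(p-1) ≡ 1 (mod p)
p = 17 is prime, gcd(11,17) = 1
Reduce exponent: 458 mod 16 = 10
So 11^458 ≡ 11^10 (mod 17)
11^10 mod 17 = 15

11^458 ≡ 15 (mod 17)


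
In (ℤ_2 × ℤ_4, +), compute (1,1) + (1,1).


Operation: componentwise addition mod (2, 4)
(1,1) + (1,1) = ((a₁+b₁) mod 2, (a₂+b₂) mod 4) with a = (1,1), b = (1,1)

(1,1) + (1,1) = (0,2)


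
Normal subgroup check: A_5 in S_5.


H = A_5 in S_5
A_5 has index 2 in S_5, and every subgroup of index 2 is normal

Yes, normal subgroup


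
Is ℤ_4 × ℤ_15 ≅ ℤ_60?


Comparing ℤ_4 × ℤ_15 and ℤ_60:
gcd(4,15) = 1, so ℤ_4 × ℤ_15 ≅ ℤ_60 (CRT)

Yes, ℤ_4 × ℤ_15 ≅ ℤ_60


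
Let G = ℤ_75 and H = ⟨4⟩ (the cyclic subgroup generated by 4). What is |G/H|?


|⟨4⟩| = n / gcd(4, 75) = 75 / 1 = 75
H is normal (ℤ_75 is abelian).
|G/H| = |G| / |H| = 75 / 75 = 1

|G/H| = 1


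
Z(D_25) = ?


Z(G) = {g ∈ G | gx = xg for all x ∈ G}
For odd n, Z(D_n) = {e}: no nontrivial rotation commutes with all reflections

Z(D_25) = {e}


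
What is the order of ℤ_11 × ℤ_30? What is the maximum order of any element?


|ℤ_11 × ℤ_30| = 11 × 30 = 330
Max element order = lcm(11,30) = 330
Cyclic? Yes (gcd=1)

|ℤ_11×ℤ_30| = 330, max element order = 330


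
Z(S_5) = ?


Z(G) = {g ∈ G | gx = xg for all x ∈ G}
S_n is non-abelian for n ≥ 3; Z(S_5) is trivial

Z(S_5) = {e}


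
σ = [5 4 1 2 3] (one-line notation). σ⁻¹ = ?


To find σ⁻¹, swap domain and range:
σ(1) = 5 → σ⁻¹(5) = 1
σ(2) = 4 → σ⁻¹(4) = 2
σ(3) = 1 → σ⁻¹(1) = 3
σ(4) = 2 → σ⁻¹(2) = 4
σ(5) = 3 → σ⁻¹(3) = 5

σ⁻¹ = [3 4 5 2 1]


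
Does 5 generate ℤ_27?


g generates ℤ_n iff gcd(g, n) = 1
gcd(5, 27) = 1
Since gcd = 1, 5 is a generator.

Yes, 5 generates ℤ_27


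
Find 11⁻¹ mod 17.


Use the extended Euclidean algorithm to write 1 = 11·s + 17·t; then s mod 17 is the inverse.
Euclidean algorithm:
  11 = 0·17 + 11
  17 = 1·11 + 6
  11 = 1·6 + 5
  6 = 1·5 + 1
  5 = 5·1 + 0
gcd(11,17) = 1
Back-substitution gives: 11·(-3) + 17·(2) = 1
So 11⁻¹ ≡ -3 ≡ 14 (mod 17)
Check: 11 × 14 = 154 ≡ 1 (mod 17) ✓

11⁻¹ ≡ 14 (mod 17)


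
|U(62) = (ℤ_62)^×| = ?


U(n) is the group of units mod n; |U(n)| = φ(n)
|U(62)| = φ(62) = 30

|U(62) = (ℤ_62)^×| = 30


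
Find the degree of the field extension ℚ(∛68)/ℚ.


∛68 has minimal polynomial x³ - 68 (irreducible over ℚ since 68 is not a perfect cube)

[ℚ(∛68)/ℚ] = 3


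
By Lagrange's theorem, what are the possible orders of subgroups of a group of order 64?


Lagrange's theorem: |H| divides |G|
|G| = 64
Divisors of 64: 1, 2, 4, 8, 16, 32, 64

Possible subgroup orders: {1, 2, 4, 8, 16, 32, 64}


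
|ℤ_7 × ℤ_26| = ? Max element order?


|ℤ_7 × ℤ_26| = 7 × 26 = 182
Max element order = lcm(7,26) = 182
Cyclic? Yes (gcd=1)

|ℤ_7×ℤ_26| = 182, max element order = 182


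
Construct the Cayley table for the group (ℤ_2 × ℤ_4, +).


Elements: {(0,0), (0,1), (0,2), (0,3), (1,0), (1,1), (1,2), (1,3)}
Operation: componentwise addition mod (2, 4)
Entry (a, b) = ((a₁+b₁) mod 2, (a₂+b₂) mod 4)

Cayley table:
      | (0,0) | (0,1) | (0,2) | (0,3) | (1,0) | (1,1) | (1,2) | (1,3)
(0,0) | (0,0) | (0,1) | (0,2) | (0,3) | (1,0) | (1,1) | (1,2) | (1,3)
(0,1) | (0,1) | (0,2) | (0,3) | (0,0) | (1,1) | (1,2) | (1,3) | (1,0)
(0,2) | (0,2) | (0,3) | (0,0) | (0,1) | (1,2) | (1,3) | (1,0) | (1,1)
(0,3) | (0,3) | (0,0) | (0,1) | (0,2) | (1,3) | (1,0) | (1,1) | (1,2)
(1,0) | (1,0) | (1,1) | (1,2) | (1,3) | (0,0) | (0,1) | (0,2) | (0,3)
(1,1) | (1,1) | (1,2) | (1,3) | (1,0) | (0,1) | (0,2) | (0,3) | (0,0)
(1,2) | (1,2) | (1,3) | (1,0) | (1,1) | (0,2) | (0,3) | (0,0) | (0,1)
(1,3) | (1,3) | (1,0) | (1,1) | (1,2) | (0,3) | (0,0) | (0,1) | (0,2)


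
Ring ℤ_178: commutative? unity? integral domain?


ℤ_178 is a commutative ring with unity 1; 178 = 2×89 is composite, so 2·89 ≡ 0 gives zero divisors (not an integral domain)
Commutative: Yes
Integral domain: No
Has unity: Yes

ℤ_178: Commutative=Yes, Unity=Yes


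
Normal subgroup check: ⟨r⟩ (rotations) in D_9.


H = ⟨r⟩ (rotations) in D_9
The rotation subgroup ⟨r⟩ has index 2 in D_9, so it is normal

Yes, normal subgroup


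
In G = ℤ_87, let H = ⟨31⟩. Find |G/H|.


|⟨31⟩| = n / gcd(31, 87) = 87 / 1 = 87
H is normal (ℤ_87 is abelian).
|G/H| = |G| / |H| = 87 / 87 = 1

|G/H| = 1


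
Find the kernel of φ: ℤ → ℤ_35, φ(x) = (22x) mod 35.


Kernel = preimage of identity
ker(φ) = {x ∈ ℤ : 22x ≡ 0 (mod 35)}. gcd(22,35) = 1, so 22x ≡ 0 (mod 35) ⟺ x ≡ 0 (mod 35/1 = 35). Hence ker(φ) = 35ℤ

ker(φ) = 35ℤ


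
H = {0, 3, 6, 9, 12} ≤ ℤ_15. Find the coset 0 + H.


0 + H = {0 + h (mod 15) : h ∈ H}
0+0=0, 0+3=3, 0+6=6, 0+9=9, 0+12=12

0 + H = {0, 3, 6, 9, 12}


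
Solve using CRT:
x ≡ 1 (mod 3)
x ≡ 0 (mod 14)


m₁ = 3, m₂ = 14, gcd = 1, so CRT applies. M = m₁·m₂ = 42
Let M₁ = M/m₁ = 14, M₂ = M/m₂ = 3
Find y₁ ≡ M₁⁻¹ (mod m₁): 14⁻¹ ≡ 2 (mod 3)
Find y₂ ≡ M₂⁻¹ (mod m₂): 3⁻¹ ≡ 5 (mod 14)
x = a₁·M₁·y₁ + a₂·M₂·y₂ = 1·14·2 + 0·3·5 = 28
Reduce mod 42: x ≡ 28
Check: 28 mod 3 = 1 ✓, 28 mod 14 = 0 ✓

x ≡ 28 (mod 42)


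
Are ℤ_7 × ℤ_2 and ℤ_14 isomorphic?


Comparing ℤ_7 × ℤ_2 and ℤ_14:
gcd(7,2) = 1, so ℤ_7 × ℤ_2 ≅ ℤ_14 (CRT)

Yes, ℤ_7 × ℤ_2 ≅ ℤ_14


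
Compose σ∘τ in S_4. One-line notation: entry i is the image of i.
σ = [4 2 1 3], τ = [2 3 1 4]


σ∘τ: apply τ first, then σ
1 →τ 2 →σ 2
2 →τ 3 →σ 1
3 →τ 1 →σ 4
4 →τ 4 →σ 3

σ∘τ = [2 1 4 3]


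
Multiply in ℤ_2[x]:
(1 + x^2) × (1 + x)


Expand and collect like terms; reduce coefficients mod 2:
x^0: 1·1 = 1 ≡ 1 (mod 2)
x^1: 1·1 + 0·1 = 1 ≡ 1 (mod 2)
x^2: 0·1 + 1·1 = 1 ≡ 1 (mod 2)
x^3: 1·1 = 1 ≡ 1 (mod 2)
Result: 1 + x + x^2 + x^3

f · g = 1 + x + x^2 + x^3


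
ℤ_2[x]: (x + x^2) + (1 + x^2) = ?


Add coefficients mod 2:
x^0: 0 + 1 = 1 (mod 2)
x^1: 1 + 0 = 1 (mod 2)
x^2: 1 + 1 = 0 (mod 2)
Result: 1 + x

f + g = 1 + x


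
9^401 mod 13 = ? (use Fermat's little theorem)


Fermat's little theorem: if p is prime and gcd(a,p)=1, then a^(p-1) ≡ 1 (mod p)
p = 13 is prime, gcd(9,13) = 1
Reduce exponent: 401 mod 12 = 5
So 9^401 ≡ 9^5 (mod 13)
9^5 mod 13 = 3

9^401 ≡ 3 (mod 13)


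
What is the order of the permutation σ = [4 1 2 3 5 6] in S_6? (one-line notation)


Cycle decomposition: (1 4 3 2)
Cycle lengths: 4
Order = lcm(4) = 4

ord(σ) = 4


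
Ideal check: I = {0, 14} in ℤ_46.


Check ideal conditions for I = {0, 14} in ℤ_46:
(1) I is an additive subgroup? No
(2) For r ∈ ℤ_46 and a ∈ I: r·a ∈ I? No  [counterexample: r=2, a=14, r·a mod 46 = 28 ∉ I]

No, I is not an ideal of ℤ_46


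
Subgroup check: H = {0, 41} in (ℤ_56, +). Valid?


Subgroup test for H = {0, 41} in (ℤ_56, +):
(1) 0 ∈ H? Yes
(2) Closure: for all a,b ∈ H, (a+b) mod 56 ∈ H? No  [counterexample: 41 + 41 = 26 ∉ H]
(3) Inverses: for all a ∈ H, -a mod 56 ∈ H? No

No, H is not a subgroup of ℤ_56


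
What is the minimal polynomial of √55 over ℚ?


√55 satisfies x² - 55 = 0, irreducible over ℚ since 55 is squarefree

Minimal polynomial: x² - 55


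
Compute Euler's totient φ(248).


Factor n: 248 = 2^3 × 31
φ(n) = n · ∏(1 - 1/p) over distinct primes p | n
φ(248) = 248 · (1 - 1/2) · (1 - 1/31) = 120

φ(248) = 120


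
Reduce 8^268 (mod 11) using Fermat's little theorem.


Fermat's little theorem: if p is prime and gcd(a,p)=1, then a^(p-1) ≡ 1 (mod p)
p = 11 is prime, gcd(8,11) = 1
Reduce exponent: 268 mod 10 = 8
So 8^268 ≡ 8^8 (mod 11)
8^8 mod 11 = 5

8^268 ≡ 5 (mod 11)


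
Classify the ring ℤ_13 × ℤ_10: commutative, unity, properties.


Direct product ring; commutative with unity (1,1); but (1,0)·(0,1) = (0,0) gives zero divisors, so not an integral domain
Commutative: Yes
Integral domain: No
Has unity: Yes

ℤ_13 × ℤ_10: Commutative=Yes, Unity=Yes


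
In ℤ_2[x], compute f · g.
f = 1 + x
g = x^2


Expand and collect like terms; reduce coefficients mod 2:
x^0: 1·0 = 0 ≡ 0 (mod 2)
x^1: 1·0 + 1·0 = 0 ≡ 0 (mod 2)
x^2: 1·1 + 1·0 = 1 ≡ 1 (mod 2)
x^3: 1·1 = 1 ≡ 1 (mod 2)
Result: x^2 + x^3

f · g = x^2 + x^3


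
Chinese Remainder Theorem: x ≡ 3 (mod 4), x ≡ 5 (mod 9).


m₁ = 4, m₂ = 9, gcd = 1, so CRT applies. M = m₁·m₂ = 36
Let M₁ = M/m₁ = 9, M₂ = M/m₂ = 4
Find y₁ ≡ M₁⁻¹ (mod m₁): 9⁻¹ ≡ 1 (mod 4)
Find y₂ ≡ M₂⁻¹ (mod m₂): 4⁻¹ ≡ 7 (mod 9)
x = a₁·M₁·y₁ + a₂·M₂·y₂ = 3·9·1 + 5·4·7 = 167
Reduce mod 36: x ≡ 23
Check: 23 mod 4 = 3 ✓, 23 mod 9 = 5 ✓

x ≡ 23 (mod 36)


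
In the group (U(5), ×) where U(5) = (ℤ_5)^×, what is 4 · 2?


Operation: multiplication mod 5
4 · 2 = (a × b) mod 5 with a = 4, b = 2

4 · 2 = 3


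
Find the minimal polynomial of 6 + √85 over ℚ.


Let α = 6 + √85. Then α - 6 = √85, so (α - 6)² = 85, giving α² - 12α - 49 = 0. Degree 2 and α ∉ ℚ, so this is the minimal polynomial.

Minimal polynomial: x² - 12x - 49


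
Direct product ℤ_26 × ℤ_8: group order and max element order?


|ℤ_26 × ℤ_8| = 26 × 8 = 208
Max element order = lcm(26,8) = 104
Cyclic? No (gcd=2)

|ℤ_26×ℤ_8| = 208, max element order = 104


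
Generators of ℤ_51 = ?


g generates ℤ_n iff gcd(g,n) = 1
Prime factors of 51: 3, 17
Generators are g ∈ {1,...,50} not divisible by any of these primes.
Generators: {1, 2, 4, 5, 7, 8, 10, 11, 13, 14, 16, 19, 20, 22, 23, 25, 26, 28, 29, 31, 32, 35, 37, 38, 40, 41, 43, 44, 46, 47, 49, 50}
Number of generators = φ(51) = 32

Generators of ℤ_51 = {1, 2, 4, 5, 7, 8, 10, 11, 13, 14, 16, 19, 20, 22, 23, 25, 26, 28, 29, 31, 32, 35, 37, 38, 40, 41, 43, 44, 46, 47, 49, 50}


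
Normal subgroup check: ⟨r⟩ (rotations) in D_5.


H = ⟨r⟩ (rotations) in D_5
The rotation subgroup ⟨r⟩ has index 2 in D_5, so it is normal

Yes, normal subgroup


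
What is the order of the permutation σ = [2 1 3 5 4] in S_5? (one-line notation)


Cycle decomposition: (1 2) (4 5)
Cycle lengths: 2, 2
Order = lcm(2, 2) = 2

ord(σ) = 2


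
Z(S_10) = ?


Z(G) = {g ∈ G | gx = xg for all x ∈ G}
S_n is non-abelian for n ≥ 3; Z(S_10) is trivial

Z(S_10) = {e}


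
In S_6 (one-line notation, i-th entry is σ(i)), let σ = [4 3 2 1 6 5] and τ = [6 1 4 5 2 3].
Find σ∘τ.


σ∘τ: apply τ first, then σ
1 →τ 6 →σ 5
2 →τ 1 →σ 4
3 →τ 4 →σ 1
4 →τ 5 →σ 6
5 →τ 2 →σ 3
6 →τ 3 →σ 2

σ∘τ = [5 4 1 6 3 2]


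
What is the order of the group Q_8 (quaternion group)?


Q_8 = {±1, ±i, ±j, ±k}
|Q_8| = 8

|Q_8 (quaternion group)| = 8


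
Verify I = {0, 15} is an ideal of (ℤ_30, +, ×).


Check ideal conditions for I = {0, 15} in ℤ_30:
(1) I is an additive subgroup? Yes
(2) For r ∈ ℤ_30 and a ∈ I: r·a ∈ I? Yes

Yes, I is an ideal of ℤ_30


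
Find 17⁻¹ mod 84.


Use the extended Euclidean algorithm to write 1 = 17·s + 84·t; then s mod 84 is the inverse.
Euclidean algorithm:
  17 = 0·84 + 17
  84 = 4·17 + 16
  17 = 1·16 + 1
  16 = 16·1 + 0
gcd(17,84) = 1
Back-substitution gives: 17·(5) + 84·(-1) = 1
So 17⁻¹ ≡ 5 ≡ 5 (mod 84)
Check: 17 × 5 = 85 ≡ 1 (mod 84) ✓

17⁻¹ ≡ 5 (mod 84)


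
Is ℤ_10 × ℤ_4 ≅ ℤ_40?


Comparing ℤ_10 × ℤ_4 and ℤ_40:
gcd(10,4) = 2 ≠ 1. Max element order in ℤ_10×ℤ_4 is lcm(10,4) = 20 < 40, so it has no element of order 40

No, ℤ_10 × ℤ_4 ≇ ℤ_40


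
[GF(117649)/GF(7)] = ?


GF(117649) = GF(7^6), so the extension degree is 6

[GF(117649)/GF(7)] = 6


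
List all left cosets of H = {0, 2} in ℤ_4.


H = {0, 2}, |H| = 2
Number of cosets = |G|/|H| = 4/2 = 2
0 + H = {0, 2}
1 + H = {1, 3}

Cosets: 0+H={0,2}; 1+H={1,3}


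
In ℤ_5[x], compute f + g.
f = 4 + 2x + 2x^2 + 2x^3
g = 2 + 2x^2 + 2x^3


Add coefficients mod 5:
x^0: 4 + 2 = 1 (mod 5)
x^1: 2 + 0 = 2 (mod 5)
x^2: 2 + 2 = 4 (mod 5)
x^3: 2 + 2 = 4 (mod 5)
Result: 1 + 2x + 4x^2 + 4x^3

f + g = 1 + 2x + 4x^2 + 4x^3


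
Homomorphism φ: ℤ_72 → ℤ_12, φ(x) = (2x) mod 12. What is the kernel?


Kernel = preimage of identity
ker(φ) = {x ∈ ℤ_72 : 2x ≡ 0 (mod 12)}. Since 12 | 72, φ is well-defined. The kernel is the cyclic subgroup ⟨6⟩ of ℤ_72 (order 12), i.e. {0, 6, 12, 18, 24, 30, 36, 42, 48, 54, 60, 66}

ker(φ) = {0, 6, 12, 18, 24, 30, 36, 42, 48, 54, 60, 66}


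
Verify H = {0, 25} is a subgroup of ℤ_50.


Subgroup test for H = {0, 25} in (ℤ_50, +):
(1) 0 ∈ H? Yes
(2) Closure: for all a,b ∈ H, (a+b) mod 50 ∈ H? Yes
(3) Inverses: for all a ∈ H, -a mod 50 ∈ H? Yes

Yes, H is a subgroup of ℤ_50


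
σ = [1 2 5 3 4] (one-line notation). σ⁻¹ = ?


To find σ⁻¹, swap domain and range:
σ(1) = 1 → σ⁻¹(1) = 1
σ(2) = 2 → σ⁻¹(2) = 2
σ(3) = 5 → σ⁻¹(5) = 3
σ(4) = 3 → σ⁻¹(3) = 4
σ(5) = 4 → σ⁻¹(4) = 5

σ⁻¹ = [1 2 4 5 3]


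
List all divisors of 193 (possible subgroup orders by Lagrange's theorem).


Lagrange's theorem: |H| divides |G|
|G| = 193
Divisors of 193: 1, 193

Possible subgroup orders: {1, 193}


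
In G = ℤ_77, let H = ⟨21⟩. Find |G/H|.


|⟨21⟩| = n / gcd(21, 77) = 77 / 7 = 11
H is normal (ℤ_77 is abelian).
|G/H| = |G| / |H| = 77 / 11 = 7

|G/H| = 7


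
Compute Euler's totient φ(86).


Factor n: 86 = 2 × 43
φ(n) = n · ∏(1 - 1/p) over distinct primes p | n
φ(86) = 86 · (1 - 1/2) · (1 - 1/43) = 42

φ(86) = 42


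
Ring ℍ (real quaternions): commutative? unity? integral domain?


quaternion multiplication is non-commutative (ij = k ≠ ji = -k); has unity 1; a division ring but not an integral domain since integral domains are commutative by convention
Commutative: No
Integral domain: No
Has unity: Yes

ℍ (real quaternions): Commutative=No, Unity=Yes


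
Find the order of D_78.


|D_n| = 2n (n rotations and n reflections)
|D_78| = 2×78 = 156

|D_78| = 156


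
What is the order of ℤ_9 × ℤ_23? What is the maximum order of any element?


|ℤ_9 × ℤ_23| = 9 × 23 = 207
Max element order = lcm(9,23) = 207
Cyclic? Yes (gcd=1)

|ℤ_9×ℤ_23| = 207, max element order = 207


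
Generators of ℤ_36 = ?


g generates ℤ_n iff gcd(g,n) = 1
Prime factors of 36: 2, 3
Generators are g ∈ {1,...,35} not divisible by any of these primes.
Generators: {1, 5, 7, 11, 13, 17, 19, 23, 25, 29, 31, 35}
Number of generators = φ(36) = 12

Generators of ℤ_36 = {1, 5, 7, 11, 13, 17, 19, 23, 25, 29, 31, 35}


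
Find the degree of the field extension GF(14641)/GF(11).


GF(14641) = GF(11^4), so the extension degree is 4

[GF(14641)/GF(11)] = 4


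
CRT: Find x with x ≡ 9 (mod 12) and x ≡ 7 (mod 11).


m₁ = 12, m₂ = 11, gcd = 1, so CRT applies. M = m₁·m₂ = 132
Let M₁ = M/m₁ = 11, M₂ = M/m₂ = 12
Find y₁ ≡ M₁⁻¹ (mod m₁): 11⁻¹ ≡ 11 (mod 12)
Find y₂ ≡ M₂⁻¹ (mod m₂): 12⁻¹ ≡ 1 (mod 11)
x = a₁·M₁·y₁ + a₂·M₂·y₂ = 9·11·11 + 7·12·1 = 1173
Reduce mod 132: x ≡ 117
Check: 117 mod 12 = 9 ✓, 117 mod 11 = 7 ✓

x ≡ 117 (mod 132)


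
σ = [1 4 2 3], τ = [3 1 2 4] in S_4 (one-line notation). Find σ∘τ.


σ∘τ: apply τ first, then σ
1 →τ 3 →σ 2
2 →τ 1 →σ 1
3 →τ 2 →σ 4
4 →τ 4 →σ 3

σ∘τ = [2 1 4 3]


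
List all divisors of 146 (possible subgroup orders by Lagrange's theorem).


Lagrange's theorem: |H| divides |G|
|G| = 146
Divisors of 146: 1, 2, 73, 146

Possible subgroup orders: {1, 2, 73, 146}


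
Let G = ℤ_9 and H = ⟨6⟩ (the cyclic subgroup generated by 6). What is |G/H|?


|⟨6⟩| = n / gcd(6, 9) = 9 / 3 = 3
H is normal (ℤ_9 is abelian).
|G/H| = |G| / |H| = 9 / 3 = 3

|G/H| = 3


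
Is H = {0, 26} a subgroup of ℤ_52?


Subgroup test for H = {0, 26} in (ℤ_52, +):
(1) 0 ∈ H? Yes
(2) Closure: for all a,b ∈ H, (a+b) mod 52 ∈ H? Yes
(3) Inverses: for all a ∈ H, -a mod 52 ∈ H? Yes

Yes, H is a subgroup of ℤ_52


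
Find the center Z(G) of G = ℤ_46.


Z(G) = {g ∈ G | gx = xg for all x ∈ G}
ℤ_46 is abelian, so Z(G) = G

Z(ℤ_46) = ℤ_46


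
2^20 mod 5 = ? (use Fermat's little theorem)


Fermat's little theorem: if p is prime and gcd(a,p)=1, then a^(p-1) ≡ 1 (mod p)
p = 5 is prime, gcd(2,5) = 1
Reduce exponent: 20 mod 4 = 0
So 2^20 ≡ 2^0 (mod 5)
2^0 = 1

2^20 ≡ 1 (mod 5)


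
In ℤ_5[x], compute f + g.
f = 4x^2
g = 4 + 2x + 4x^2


Add coefficients mod 5:
x^0: 0 + 4 = 4 (mod 5)
x^1: 0 + 2 = 2 (mod 5)
x^2: 4 + 4 = 3 (mod 5)
Result: 4 + 2x + 3x^2

f + g = 4 + 2x + 3x^2


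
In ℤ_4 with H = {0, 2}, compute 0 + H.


0 + H = {0 + h (mod 4) : h ∈ H}
0+0=0, 0+2=2

0 + H = {0, 2}


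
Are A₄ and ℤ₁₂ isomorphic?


Comparing A₄ and ℤ₁₂:
A₄ is non-abelian, ℤ₁₂ is abelian

No, A₄ ≇ ℤ₁₂


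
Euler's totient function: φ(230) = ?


Factor n: 230 = 2 × 5 × 23
φ(n) = n · ∏(1 - 1/p) over distinct primes p | n
φ(230) = 230 · (1 - 1/2) · (1 - 1/5) · (1 - 1/23) = 88

φ(230) = 88


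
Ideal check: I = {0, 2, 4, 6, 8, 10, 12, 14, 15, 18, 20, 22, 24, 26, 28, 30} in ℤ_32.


Check ideal conditions for I = {0, 2, 4, 6, 8, 10, 12, 14, 15, 18, 20, 22, 24, 26, 28, 30} in ℤ_32:
(1) I is an additive subgroup? No
(2) For r ∈ ℤ_32 and a ∈ I: r·a ∈ I? No  [counterexample: r=2, a=8, r·a mod 32 = 16 ∉ I]

No, I is not an ideal of ℤ_32


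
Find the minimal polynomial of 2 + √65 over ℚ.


Let α = 2 + √65. Then α - 2 = √65, so (α - 2)² = 65, giving α² - 4α - 61 = 0. Degree 2 and α ∉ ℚ, so this is the minimal polynomial.

Minimal polynomial: x² - 4x - 61


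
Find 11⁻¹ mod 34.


Use the extended Euclidean algorithm to write 1 = 11·s + 34·t; then s mod 34 is the inverse.
Euclidean algorithm:
  11 = 0·34 + 11
  34 = 3·11 + 1
  11 = 11·1 + 0
gcd(11,34) = 1
Back-substitution gives: 11·(-3) + 34·(1) = 1
So 11⁻¹ ≡ -3 ≡ 31 (mod 34)
Check: 11 × 31 = 341 ≡ 1 (mod 34) ✓

11⁻¹ ≡ 31 (mod 34)


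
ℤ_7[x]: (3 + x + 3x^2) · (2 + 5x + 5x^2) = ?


Expand and collect like terms; reduce coefficients mod 7:
x^0: 3·2 = 6 ≡ 6 (mod 7)
x^1: 3·5 + 1·2 = 17 ≡ 3 (mod 7)
x^2: 3·5 + 1·5 + 3·2 = 26 ≡ 5 (mod 7)
x^3: 1·5 + 3·5 = 20 ≡ 6 (mod 7)
x^4: 3·5 = 15 ≡ 1 (mod 7)
Result: 6 + 3x + 5x^2 + 6x^3 + x^4

f · g = 6 + 3x + 5x^2 + 6x^3 + x^4


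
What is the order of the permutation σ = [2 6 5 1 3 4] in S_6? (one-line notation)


Cycle decomposition: (1 2 6 4) (3 5)
Cycle lengths: 4, 2
Order = lcm(4, 2) = 4

ord(σ) = 4


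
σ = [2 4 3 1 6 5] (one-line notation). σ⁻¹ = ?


To find σ⁻¹, swap domain and range:
σ(1) = 2 → σ⁻¹(2) = 1
σ(2) = 4 → σ⁻¹(4) = 2
σ(3) = 3 → σ⁻¹(3) = 3
σ(4) = 1 → σ⁻¹(1) = 4
σ(5) = 6 → σ⁻¹(6) = 5
σ(6) = 5 → σ⁻¹(5) = 6

σ⁻¹ = [4 1 3 2 6 5]


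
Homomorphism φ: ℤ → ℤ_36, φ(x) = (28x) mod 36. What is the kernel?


Kernel = preimage of identity
ker(φ) = {x ∈ ℤ : 28x ≡ 0 (mod 36)}. gcd(28,36) = 4, so 28x ≡ 0 (mod 36) ⟺ x ≡ 0 (mod 36/4 = 9). Hence ker(φ) = 9ℤ

ker(φ) = 9ℤ


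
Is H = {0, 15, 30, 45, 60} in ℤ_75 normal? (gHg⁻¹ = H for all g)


H = {0, 15, 30, 45, 60} in ℤ_75
ℤ_75 is abelian; every subgroup of an abelian group is normal

Yes, normal subgroup


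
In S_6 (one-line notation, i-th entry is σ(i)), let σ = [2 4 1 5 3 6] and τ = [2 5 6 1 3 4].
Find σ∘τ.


σ∘τ: apply τ first, then σ
1 →τ 2 →σ 4
2 →τ 5 →σ 3
3 →τ 6 →σ 6
4 →τ 1 →σ 2
5 →τ 3 →σ 1
6 →τ 4 →σ 5

σ∘τ = [4 3 6 2 1 5]


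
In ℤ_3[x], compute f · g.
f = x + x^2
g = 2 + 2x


Expand and collect like terms; reduce coefficients mod 3:
x^0: 0·2 = 0 ≡ 0 (mod 3)
x^1: 0·2 + 1·2 = 2 ≡ 2 (mod 3)
x^2: 1·2 + 1·2 = 4 ≡ 1 (mod 3)
x^3: 1·2 = 2 ≡ 2 (mod 3)
Result: 2x + x^2 + 2x^3

f · g = 2x + x^2 + 2x^3


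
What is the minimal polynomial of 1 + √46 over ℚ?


Let α = 1 + √46. Then α - 1 = √46, so (α - 1)² = 46, giving α² - 2α - 45 = 0. Degree 2 and α ∉ ℚ, so this is the minimal polynomial.

Minimal polynomial: x² - 2x - 45


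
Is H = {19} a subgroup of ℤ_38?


Subgroup test for H = {19} in (ℤ_38, +):
(1) 0 ∈ H? No
(2) Closure: for all a,b ∈ H, (a+b) mod 38 ∈ H? No  [counterexample: 19 + 19 = 0 ∉ H]
(3) Inverses: for all a ∈ H, -a mod 38 ∈ H? Yes

No, H is not a subgroup of ℤ_38


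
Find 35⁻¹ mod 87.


Use the extended Euclidean algorithm to write 1 = 35·s + 87·t; then s mod 87 is the inverse.
Euclidean algorithm:
  35 = 0·87 + 35
  87 = 2·35 + 17
  35 = 2·17 + 1
  17 = 17·1 + 0
gcd(35,87) = 1
Back-substitution gives: 35·(5) + 87·(-2) = 1
So 35⁻¹ ≡ 5 ≡ 5 (mod 87)
Check: 35 × 5 = 175 ≡ 1 (mod 87) ✓

35⁻¹ ≡ 5 (mod 87)


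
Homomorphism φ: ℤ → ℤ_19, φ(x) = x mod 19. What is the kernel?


Kernel = preimage of identity
ker(φ) = {x ∈ ℤ : x ≡ 0 (mod 19)} = 19ℤ = {0, ±19, ±38, ...}

ker(φ) = 19ℤ


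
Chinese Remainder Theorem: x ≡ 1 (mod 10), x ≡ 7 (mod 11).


m₁ = 10, m₂ = 11, gcd = 1, so CRT applies. M = m₁·m₂ = 110
Let M₁ = M/m₁ = 11, M₂ = M/m₂ = 10
Find y₁ ≡ M₁⁻¹ (mod m₁): 11⁻¹ ≡ 1 (mod 10)
Find y₂ ≡ M₂⁻¹ (mod m₂): 10⁻¹ ≡ 10 (mod 11)
x = a₁·M₁·y₁ + a₂·M₂·y₂ = 1·11·1 + 7·10·10 = 711
Reduce mod 110: x ≡ 51
Check: 51 mod 10 = 1 ✓, 51 mod 11 = 7 ✓

x ≡ 51 (mod 110)


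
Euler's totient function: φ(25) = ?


φ(n) = count of k ∈ {1,...,n} with gcd(k,n)=1
Coprimes to 25: {1, 2, 3, 4, 6, 7, 8, 9, 11, 12, 13, 14, 16, 17, 18, 19, 21, 22, 23, 24}
Count: 20

φ(25) = 20


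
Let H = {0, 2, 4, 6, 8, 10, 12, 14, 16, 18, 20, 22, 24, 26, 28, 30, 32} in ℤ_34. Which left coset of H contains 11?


11 + H = {11 + h (mod 34) : h ∈ H}
11+0=11, 11+2=13, 11+4=15, 11+6=17, 11+8=19, 11+10=21, 11+12=23, 11+14=25, 11+16=27, 11+18=29, 11+20=31, 11+22=33, 11+24=1, 11+26=3, 11+28=5, 11+30=7, 11+32=9
11 + H = {1, 3, 5, 7, 9, 11, 13, 15, 17, 19, 21, 23, 25, 27, 29, 31, 33} = 1 + H

11 + H = {1, 3, 5, 7, 9, 11, 13, 15, 17, 19, 21, 23, 25, 27, 29, 31, 33}


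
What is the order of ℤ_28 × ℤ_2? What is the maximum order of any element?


|ℤ_28 × ℤ_2| = 28 × 2 = 56
Max element order = lcm(28,2) = 28
Cyclic? No (gcd=2)

|ℤ_28×ℤ_2| = 56, max element order = 28


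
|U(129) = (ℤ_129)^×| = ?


U(n) is the group of units mod n; |U(n)| = φ(n)
|U(129)| = φ(129) = 84

|U(129) = (ℤ_129)^×| = 84


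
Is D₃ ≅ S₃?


Comparing D₃ and S₃:
Both are the unique non-abelian group of order 6

Yes, D₃ ≅ S₃


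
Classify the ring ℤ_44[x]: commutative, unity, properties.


ℤ_44 has zero divisors (2·22 ≡ 0), and these lift to constant zero divisors in ℤ_44[x]; so not an integral domain
Commutative: Yes
Integral domain: No
Has unity: Yes

ℤ_44[x]: Commutative=Yes, Unity=Yes


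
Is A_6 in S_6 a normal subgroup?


H = A_6 in S_6
A_6 has index 2 in S_6, and every subgroup of index 2 is normal

Yes, normal subgroup


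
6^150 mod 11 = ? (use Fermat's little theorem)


Fermat's little theorem: if p is prime and gcd(a,p)=1, then a^(p-1) ≡ 1 (mod p)
p = 11 is prime, gcd(6,11) = 1
Reduce exponent: 150 mod 10 = 0
So 6^150 ≡ 6^0 (mod 11)
6^0 = 1

6^150 ≡ 1 (mod 11)


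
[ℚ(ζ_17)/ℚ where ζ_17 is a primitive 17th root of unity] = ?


[ℚ(ζ_n):ℚ] = deg Φ_n(x) = φ(n). Here φ(17) = 16

[ℚ(ζ_17)/ℚ where ζ_17 is a primitive 17th root of unity] = 16


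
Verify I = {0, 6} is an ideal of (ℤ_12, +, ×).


Check ideal conditions for I = {0, 6} in ℤ_12:
(1) I is an additive subgroup? Yes
(2) For r ∈ ℤ_12 and a ∈ I: r·a ∈ I? Yes

Yes, I is an ideal of ℤ_12


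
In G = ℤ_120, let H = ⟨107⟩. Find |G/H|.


|⟨107⟩| = n / gcd(107, 120) = 120 / 1 = 120
H is normal (ℤ_120 is abelian).
|G/H| = |G| / |H| = 120 / 120 = 1

|G/H| = 1


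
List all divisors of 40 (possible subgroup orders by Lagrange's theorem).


Lagrange's theorem: |H| divides |G|
|G| = 40
Divisors of 40: 1, 2, 4, 5, 8, 10, 20, 40

Possible subgroup orders: {1, 2, 4, 5, 8, 10, 20, 40}


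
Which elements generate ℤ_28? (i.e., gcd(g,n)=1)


g generates ℤ_n iff gcd(g,n) = 1
Prime factors of 28: 2, 7
Generators are g ∈ {1,...,27} not divisible by any of these primes.
Generators: {1, 3, 5, 9, 11, 13, 15, 17, 19, 23, 25, 27}
Number of generators = φ(28) = 12

Generators of ℤ_28 = {1, 3, 5, 9, 11, 13, 15, 17, 19, 23, 25, 27}


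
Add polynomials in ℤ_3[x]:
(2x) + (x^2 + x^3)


Add coefficients mod 3:
x^0: 0 + 0 = 0 (mod 3)
x^1: 2 + 0 = 2 (mod 3)
x^2: 0 + 1 = 1 (mod 3)
x^3: 0 + 1 = 1 (mod 3)
Result: 2x + x^2 + x^3

f + g = 2x + x^2 + x^3


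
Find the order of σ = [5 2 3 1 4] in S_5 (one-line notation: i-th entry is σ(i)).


Cycle decomposition: (1 5 4)
Cycle lengths: 3
Order = lcm(3) = 3

ord(σ) = 3


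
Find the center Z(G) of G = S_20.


Z(G) = {g ∈ G | gx = xg for all x ∈ G}
S_n is non-abelian for n ≥ 3; Z(S_20) is trivial

Z(S_20) = {e}


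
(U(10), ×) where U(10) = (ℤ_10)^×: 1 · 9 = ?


Operation: multiplication mod 10
1 · 9 = (a × b) mod 10 with a = 1, b = 9

1 · 9 = 9


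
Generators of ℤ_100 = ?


g generates ℤ_n iff gcd(g,n) = 1
Prime factors of 100: 2, 5
Generators are g ∈ {1,...,99} not divisible by any of these primes.
Generators: {1, 3, 7, 9, 11, 13, 17, 19, 21, 23, 27, 29, 31, 33, 37, 39, 41, 43, 47, 49, 51, 53, 57, 59, 61, 63, 67, 69, 71, 73, 77, 79, 81, 83, 87, 89, 91, 93, 97, 99}
Number of generators = φ(100) = 40

Generators of ℤ_100 = {1, 3, 7, 9, 11, 13, 17, 19, 21, 23, 27, 29, 31, 33, 37, 39, 41, 43, 47, 49, 51, 53, 57, 59, 61, 63, 67, 69, 71, 73, 77, 79, 81, 83, 87, 89, 91, 93, 97, 99}


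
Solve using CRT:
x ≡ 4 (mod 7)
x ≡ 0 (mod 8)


m₁ = 7, m₂ = 8, gcd = 1, so CRT applies. M = m₁·m₂ = 56
Let M₁ = M/m₁ = 8, M₂ = M/m₂ = 7
Find y₁ ≡ M₁⁻¹ (mod m₁): 8⁻¹ ≡ 1 (mod 7)
Find y₂ ≡ M₂⁻¹ (mod m₂): 7⁻¹ ≡ 7 (mod 8)
x = a₁·M₁·y₁ + a₂·M₂·y₂ = 4·8·1 + 0·7·7 = 32
Reduce mod 56: x ≡ 32
Check: 32 mod 7 = 4 ✓, 32 mod 8 = 0 ✓

x ≡ 32 (mod 56)


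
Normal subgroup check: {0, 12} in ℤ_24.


H = {0, 12} in ℤ_24
ℤ_24 is abelian; every subgroup of an abelian group is normal

Yes, normal subgroup


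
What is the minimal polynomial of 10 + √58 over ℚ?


Let α = 10 + √58. Then α - 10 = √58, so (α - 10)² = 58, giving α² - 20α + 42 = 0. Degree 2 and α ∉ ℚ, so this is the minimal polynomial.

Minimal polynomial: x² - 20x + 42


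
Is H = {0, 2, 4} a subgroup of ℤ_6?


Subgroup test for H = {0, 2, 4} in (ℤ_6, +):
(1) 0 ∈ H? Yes
(2) Closure: for all a,b ∈ H, (a+b) mod 6 ∈ H? Yes
(3) Inverses: for all a ∈ H, -a mod 6 ∈ H? Yes

Yes, H is a subgroup of ℤ_6


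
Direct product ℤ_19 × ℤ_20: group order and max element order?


|ℤ_19 × ℤ_20| = 19 × 20 = 380
Max element order = lcm(19,20) = 380
Cyclic? Yes (gcd=1)

|ℤ_19×ℤ_20| = 380, max element order = 380


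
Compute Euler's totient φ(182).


Factor n: 182 = 2 × 7 × 13
φ(n) = n · ∏(1 - 1/p) over distinct primes p | n
φ(182) = 182 · (1 - 1/2) · (1 - 1/7) · (1 - 1/13) = 72

φ(182) = 72


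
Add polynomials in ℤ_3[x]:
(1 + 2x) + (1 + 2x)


Add coefficients mod 3:
x^0: 1 + 1 = 2 (mod 3)
x^1: 2 + 2 = 1 (mod 3)
Result: 2 + x

f + g = 2 + x


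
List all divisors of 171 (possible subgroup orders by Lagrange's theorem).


Lagrange's theorem: |H| divides |G|
|G| = 171
Divisors of 171: 1, 3, 9, 19, 57, 171

Possible subgroup orders: {1, 3, 9, 19, 57, 171}


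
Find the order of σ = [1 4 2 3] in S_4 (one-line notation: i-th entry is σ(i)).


Cycle decomposition: (2 4 3)
Cycle lengths: 3
Order = lcm(3) = 3

ord(σ) = 3


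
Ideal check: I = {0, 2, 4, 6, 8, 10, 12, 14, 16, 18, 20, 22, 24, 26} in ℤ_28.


Check ideal conditions for I = {0, 2, 4, 6, 8, 10, 12, 14, 16, 18, 20, 22, 24, 26} in ℤ_28:
(1) I is an additive subgroup? Yes
(2) For r ∈ ℤ_28 and a ∈ I: r·a ∈ I? Yes

Yes, I is an ideal of ℤ_28


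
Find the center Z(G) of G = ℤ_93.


Z(G) = {g ∈ G | gx = xg for all x ∈ G}
ℤ_93 is abelian, so Z(G) = G

Z(ℤ_93) = ℤ_93


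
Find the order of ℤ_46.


ℤ_n has n elements.

|ℤ_46| = 46


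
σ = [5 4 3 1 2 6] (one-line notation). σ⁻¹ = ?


To find σ⁻¹, swap domain and range:
σ(1) = 5 → σ⁻¹(5) = 1
σ(2) = 4 → σ⁻¹(4) = 2
σ(3) = 3 → σ⁻¹(3) = 3
σ(4) = 1 → σ⁻¹(1) = 4
σ(5) = 2 → σ⁻¹(2) = 5
σ(6) = 6 → σ⁻¹(6) = 6

σ⁻¹ = [4 5 3 2 1 6]


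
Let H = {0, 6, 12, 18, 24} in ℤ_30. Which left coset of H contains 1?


1 + H = {1 + h (mod 30) : h ∈ H}
1+0=1, 1+6=7, 1+12=13, 1+18=19, 1+24=25

1 + H = {1, 7, 13, 19, 25}


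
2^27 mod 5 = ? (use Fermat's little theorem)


Fermat's little theorem: if p is prime and gcd(a,p)=1, then a^(p-1) ≡ 1 (mod p)
p = 5 is prime, gcd(2,5) = 1
Reduce exponent: 27 mod 4 = 3
So 2^27 ≡ 2^3 (mod 5)
2^3 mod 5 = 3

2^27 ≡ 3 (mod 5)


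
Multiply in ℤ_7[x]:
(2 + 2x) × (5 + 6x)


Expand and collect like terms; reduce coefficients mod 7:
x^0: 2·5 = 10 ≡ 3 (mod 7)
x^1: 2·6 + 2·5 = 22 ≡ 1 (mod 7)
x^2: 2·6 = 12 ≡ 5 (mod 7)
Result: 3 + x + 5x^2

f · g = 3 + x + 5x^2


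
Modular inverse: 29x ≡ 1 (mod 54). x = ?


Use the extended Euclidean algorithm to write 1 = 29·s + 54·t; then s mod 54 is the inverse.
Euclidean algorithm:
  29 = 0·54 + 29
  54 = 1·29 + 25
  29 = 1·25 + 4
  25 = 6·4 + 1
  4 = 4·1 + 0
gcd(29,54) = 1
Back-substitution gives: 29·(-13) + 54·(7) = 1
So 29⁻¹ ≡ -13 ≡ 41 (mod 54)
Check: 29 × 41 = 1189 ≡ 1 (mod 54) ✓

29⁻¹ ≡ 41 (mod 54)


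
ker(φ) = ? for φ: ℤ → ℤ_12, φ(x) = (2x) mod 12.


Kernel = preimage of identity
ker(φ) = {x ∈ ℤ : 2x ≡ 0 (mod 12)}. gcd(2,12) = 2, so 2x ≡ 0 (mod 12) ⟺ x ≡ 0 (mod 12/2 = 6). Hence ker(φ) = 6ℤ

ker(φ) = 6ℤ


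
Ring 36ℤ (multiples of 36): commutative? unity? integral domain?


36ℤ is a commutative ring under +,× but has no multiplicative identity (1 ∉ 36ℤ); it has no zero divisors, but without unity it is not an integral domain
Commutative: Yes
Integral domain: No
Has unity: No

36ℤ (multiples of 36): Commutative=Yes, Unity=No


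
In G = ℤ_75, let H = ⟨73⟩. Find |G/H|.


|⟨73⟩| = n / gcd(73, 75) = 75 / 1 = 75
H is normal (ℤ_75 is abelian).
|G/H| = |G| / |H| = 75 / 75 = 1

|G/H| = 1


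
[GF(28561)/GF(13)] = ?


GF(28561) = GF(13^4), so the extension degree is 4

[GF(28561)/GF(13)] = 4


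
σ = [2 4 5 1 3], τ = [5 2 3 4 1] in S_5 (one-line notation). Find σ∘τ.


σ∘τ: apply τ first, then σ
1 →τ 5 →σ 3
2 →τ 2 →σ 4
3 →τ 3 →σ 5
4 →τ 4 →σ 1
5 →τ 1 →σ 2

σ∘τ = [3 4 5 1 2]


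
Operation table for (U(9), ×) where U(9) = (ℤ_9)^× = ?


Elements: {1, 2, 4, 5, 7, 8}
Operation: multiplication mod 9
Entry (a, b) = (a × b) mod 9

Cayley table:
  | 1 | 2 | 4 | 5 | 7 | 8
1 | 1 | 2 | 4 | 5 | 7 | 8
2 | 2 | 4 | 8 | 1 | 5 | 7
4 | 4 | 8 | 7 | 2 | 1 | 5
5 | 5 | 1 | 2 | 7 | 8 | 4
7 | 7 | 5 | 1 | 8 | 4 | 2
8 | 8 | 7 | 5 | 4 | 2 | 1


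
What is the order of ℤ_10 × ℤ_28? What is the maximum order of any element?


|ℤ_10 × ℤ_28| = 10 × 28 = 280
Max element order = lcm(10,28) = 140
Cyclic? No (gcd=2)

|ℤ_10×ℤ_28| = 280, max element order = 140


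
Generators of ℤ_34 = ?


g generates ℤ_n iff gcd(g,n) = 1
Prime factors of 34: 2, 17
Generators are g ∈ {1,...,33} not divisible by any of these primes.
Generators: {1, 3, 5, 7, 9, 11, 13, 15, 19, 21, 23, 25, 27, 29, 31, 33}
Number of generators = φ(34) = 16

Generators of ℤ_34 = {1, 3, 5, 7, 9, 11, 13, 15, 19, 21, 23, 25, 27, 29, 31, 33}


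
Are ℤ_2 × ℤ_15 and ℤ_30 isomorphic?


Comparing ℤ_2 × ℤ_15 and ℤ_30:
gcd(2,15) = 1, so ℤ_2 × ℤ_15 ≅ ℤ_30 (CRT)

Yes, ℤ_2 × ℤ_15 ≅ ℤ_30


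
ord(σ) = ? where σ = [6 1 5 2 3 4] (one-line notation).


Cycle decomposition: (1 6 4 2) (3 5)
Cycle lengths: 4, 2
Order = lcm(4, 2) = 4

ord(σ) = 4


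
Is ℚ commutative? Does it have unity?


ℚ is a field: commutative, has unity, every nonzero element is a unit (hence an integral domain)
Commutative: Yes
Integral domain: Yes
Has unity: Yes

ℚ: Commutative=Yes, Unity=Yes


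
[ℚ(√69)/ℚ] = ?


√69 has minimal polynomial x² - 69 (irreducible over ℚ since 69 is squarefree)

[ℚ(√69)/ℚ] = 2


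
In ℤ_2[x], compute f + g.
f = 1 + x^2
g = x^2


Add coefficients mod 2:
x^0: 1 + 0 = 1 (mod 2)
x^1: 0 + 0 = 0 (mod 2)
x^2: 1 + 1 = 0 (mod 2)
Result: 1

f + g = 1


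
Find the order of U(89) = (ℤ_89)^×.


U(n) is the group of units mod n; |U(n)| = φ(n)
|U(89)| = φ(89) = 88

|U(89) = (ℤ_89)^×| = 88


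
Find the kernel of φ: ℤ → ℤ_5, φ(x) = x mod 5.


Kernel = preimage of identity
ker(φ) = {x ∈ ℤ : x ≡ 0 (mod 5)} = 5ℤ = {0, ±5, ±10, ...}

ker(φ) = 5ℤ


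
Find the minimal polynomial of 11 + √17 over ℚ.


Let α = 11 + √17. Then α - 11 = √17, so (α - 11)² = 17, giving α² - 22α + 104 = 0. Degree 2 and α ∉ ℚ, so this is the minimal polynomial.

Minimal polynomial: x² - 22x + 104


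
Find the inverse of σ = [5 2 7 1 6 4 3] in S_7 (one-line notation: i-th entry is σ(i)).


To find σ⁻¹, swap domain and range:
σ(1) = 5 → σ⁻¹(5) = 1
σ(2) = 2 → σ⁻¹(2) = 2
σ(3) = 7 → σ⁻¹(7) = 3
σ(4) = 1 → σ⁻¹(1) = 4
σ(5) = 6 → σ⁻¹(6) = 5
σ(6) = 4 → σ⁻¹(4) = 6
σ(7) = 3 → σ⁻¹(3) = 7

σ⁻¹ = [4 2 7 6 1 5 3]


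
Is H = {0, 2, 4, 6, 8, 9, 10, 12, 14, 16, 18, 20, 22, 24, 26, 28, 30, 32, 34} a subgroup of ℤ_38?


Subgroup test for H = {0, 2, 4, 6, 8, 9, 10, 12, 14, 16, 18, 20, 22, 24, 26, 28, 30, 32, 34} in (ℤ_38, +):
(1) 0 ∈ H? Yes
(2) Closure: for all a,b ∈ H, (a+b) mod 38 ∈ H? No  [counterexample: 2 + 9 = 11 ∉ H]
(3) Inverses: for all a ∈ H, -a mod 38 ∈ H? No

No, H is not a subgroup of ℤ_38


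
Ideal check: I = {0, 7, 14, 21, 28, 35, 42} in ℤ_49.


Check ideal conditions for I = {0, 7, 14, 21, 28, 35, 42} in ℤ_49:
(1) I is an additive subgroup? Yes
(2) For r ∈ ℤ_49 and a ∈ I: r·a ∈ I? Yes

Yes, I is an ideal of ℤ_49


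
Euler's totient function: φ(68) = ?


Factor n: 68 = 2^2 × 17
φ(n) = n · ∏(1 - 1/p) over distinct primes p | n
φ(68) = 68 · (1 - 1/2) · (1 - 1/17) = 32

φ(68) = 32


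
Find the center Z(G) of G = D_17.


Z(G) = {g ∈ G | gx = xg for all x ∈ G}
For odd n, Z(D_n) = {e}: no nontrivial rotation commutes with all reflections

Z(D_17) = {e}


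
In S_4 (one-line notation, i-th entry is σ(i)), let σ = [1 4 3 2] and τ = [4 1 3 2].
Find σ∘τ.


σ∘τ: apply τ first, then σ
1 →τ 4 →σ 2
2 →τ 1 →σ 1
3 →τ 3 →σ 3
4 →τ 2 →σ 4

σ∘τ = [2 1 3 4]


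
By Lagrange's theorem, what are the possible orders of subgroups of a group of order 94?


Lagrange's theorem: |H| divides |G|
|G| = 94
Divisors of 94: 1, 2, 47, 94

Possible subgroup orders: {1, 2, 47, 94}


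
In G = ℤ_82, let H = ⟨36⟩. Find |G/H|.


|⟨36⟩| = n / gcd(36, 82) = 82 / 2 = 41
H is normal (ℤ_82 is abelian).
|G/H| = |G| / |H| = 82 / 41 = 2

|G/H| = 2


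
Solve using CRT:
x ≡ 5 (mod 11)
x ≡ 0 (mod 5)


m₁ = 11, m₂ = 5, gcd = 1, so CRT applies. M = m₁·m₂ = 55
Let M₁ = M/m₁ = 5, M₂ = M/m₂ = 11
Find y₁ ≡ M₁⁻¹ (mod m₁): 5⁻¹ ≡ 9 (mod 11)
Find y₂ ≡ M₂⁻¹ (mod m₂): 11⁻¹ ≡ 1 (mod 5)
x = a₁·M₁·y₁ + a₂·M₂·y₂ = 5·5·9 + 0·11·1 = 225
Reduce mod 55: x ≡ 5
Check: 5 mod 11 = 5 ✓, 5 mod 5 = 0 ✓

x ≡ 5 (mod 55)


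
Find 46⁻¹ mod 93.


Use the extended Euclidean algorithm to write 1 = 46·s + 93·t; then s mod 93 is the inverse.
Euclidean algorithm:
  46 = 0·93 + 46
  93 = 2·46 + 1
  46 = 46·1 + 0
gcd(46,93) = 1
Back-substitution gives: 46·(-2) + 93·(1) = 1
So 46⁻¹ ≡ -2 ≡ 91 (mod 93)
Check: 46 × 91 = 4186 ≡ 1 (mod 93) ✓

46⁻¹ ≡ 91 (mod 93)


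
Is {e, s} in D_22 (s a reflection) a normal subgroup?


H = {e, s} in D_22 (s a reflection)
r·s·r⁻¹ = sr⁻² ≠ s for n ≥ 3, so {e, s} is not closed under conjugation

No, not a normal subgroup


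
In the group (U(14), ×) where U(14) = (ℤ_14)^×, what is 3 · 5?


Operation: multiplication mod 14
3 · 5 = (a × b) mod 14 with a = 3, b = 5

3 · 5 = 1


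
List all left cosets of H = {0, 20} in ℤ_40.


H = {0, 20}, |H| = 2
Number of cosets = |G|/|H| = 40/2 = 20
0 + H = {0, 20}
1 + H = {1, 21}
2 + H = {2, 22}
3 + H = {3, 23}
4 + H = {4, 24}
5 + H = {5, 25}
6 + H = {6, 26}
7 + H = {7, 27}
8 + H = {8, 28}
9 + H = {9, 29}
10 + H = {10, 30}
11 + H = {11, 31}
12 + H = {12, 32}
13 + H = {13, 33}
14 + H = {14, 34}
15 + H = {15, 35}
16 + H = {16, 36}
17 + H = {17, 37}
18 + H = {18, 38}
19 + H = {19, 39}

Cosets: 0+H={0,20}; 1+H={1,21}; 2+H={2,22}; 3+H={3,23}; 4+H={4,24}; 5+H={5,25}; 6+H={6,26}; 7+H={7,27}; 8+H={8,28}; 9+H={9,29}; 10+H={10,30}; 11+H={11,31}; 12+H={12,32}; 13+H={13,33}; 14+H={14,34}; 15+H={15,35}; 16+H={16,36}; 17+H={17,37}; 18+H={18,38}; 19+H={19,39}
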